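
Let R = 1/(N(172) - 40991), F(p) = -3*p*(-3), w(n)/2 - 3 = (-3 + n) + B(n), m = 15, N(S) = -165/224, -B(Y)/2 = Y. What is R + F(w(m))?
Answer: -2479180454/9182149 ≈ -270.00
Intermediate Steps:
B(Y) = -2*Y
N(S) = -165/224 (N(S) = -165*1/224 = -165/224)
w(n) = -2*n (w(n) = 6 + 2*((-3 + n) - 2*n) = 6 + 2*(-3 - n) = 6 + (-6 - 2*n) = -2*n)
F(p) = 9*p
R = -224/9182149 (R = 1/(-165/224 - 40991) = 1/(-9182149/224) = -224/9182149 ≈ -2.4395e-5)
R + F(w(m)) = -224/9182149 + 9*(-2*15) = -224/9182149 + 9*(-30) = -224/9182149 - 270 = -2479180454/9182149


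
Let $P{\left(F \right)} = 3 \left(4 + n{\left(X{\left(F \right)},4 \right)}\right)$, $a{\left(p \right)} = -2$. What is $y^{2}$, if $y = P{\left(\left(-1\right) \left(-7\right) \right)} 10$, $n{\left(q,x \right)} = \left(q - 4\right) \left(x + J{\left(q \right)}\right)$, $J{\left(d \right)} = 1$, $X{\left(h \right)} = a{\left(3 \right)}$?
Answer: $608400$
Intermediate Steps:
$X{\left(h \right)} = -2$
$n{\left(q,x \right)} = \left(1 + x\right) \left(-4 + q\right)$ ($n{\left(q,x \right)} = \left(q - 4\right) \left(x + 1\right) = \left(-4 + q\right) \left(1 + x\right) = \left(1 + x\right) \left(-4 + q\right)$)
$P{\left(F \right)} = -78$ ($P{\left(F \right)} = 3 \left(4 - 30\right) = 3 \left(-26\right) = -78$)
$y = -780$ ($y = \left(-78\right) 10 = -780$)
$y^{2} = \left(-780\right)^{2} = 608400$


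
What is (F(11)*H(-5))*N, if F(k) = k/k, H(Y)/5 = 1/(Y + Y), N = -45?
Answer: 45/2 ≈ 22.500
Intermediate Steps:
H(Y) = 5/(2*Y) (H(Y) = 5/(Y + Y) = 5/((2*Y)) = 5*(1/(2*Y)) = 5/(2*Y))
F(k) = 1
(F(11)*H(-5))*N = (1*((5/2)/(-5)))*(-45) = (1*((5/2)*(-⅕)))*(-45) = (1*(-½))*(-45) = -½*(-45) = 45/2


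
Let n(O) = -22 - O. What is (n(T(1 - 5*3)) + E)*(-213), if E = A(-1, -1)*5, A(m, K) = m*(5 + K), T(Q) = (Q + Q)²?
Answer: 175938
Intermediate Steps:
T(Q) = 4*Q² (T(Q) = (2*Q)² = 4*Q²)
E = -20 (E = -(5 - 1)*5 = -1*4*5 = -4*5 = -20)
(n(T(1 - 5*3)) + E)*(-213) = ((-22 - 4*(1 - 5*3)²) - 20)*(-213) = ((-22 - 4*(1 - 15)²) - 20)*(-213) = ((-22 - 4*(-14)²) - 20)*(-213) = ((-22 - 4*196) - 20)*(-213) = ((-22 - 1*784) - 20)*(-213) = ((-22 - 784) - 20)*(-213) = (-806 - 20)*(-213) = -826*(-213) = 175938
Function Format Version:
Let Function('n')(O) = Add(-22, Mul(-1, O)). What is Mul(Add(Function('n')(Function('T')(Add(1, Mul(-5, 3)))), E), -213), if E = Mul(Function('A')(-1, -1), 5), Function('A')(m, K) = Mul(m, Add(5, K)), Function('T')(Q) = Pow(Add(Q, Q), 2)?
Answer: 175938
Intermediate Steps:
Function('T')(Q) = Mul(4, Pow(Q, 2)) (Function('T')(Q) = Pow(Mul(2, Q), 2) = Mul(4, Pow(Q, 2)))
E = -20 (E = Mul(Mul(-1, Add(5, -1)), 5) = Mul(Mul(-1, 4), 5) = Mul(-4, 5) = -20)
Mul(Add(Function('n')(Function('T')(Add(1, Mul(-5, 3)))), E), -213) = Mul(Add(Add(-22, Mul(-1, Mul(4, Pow(Add(1, Mul(-5, 3)), 2)))), -20), -213) = Mul(Add(Add(-22, Mul(-1, Mul(4, Pow(Add(1, -15), 2)))), -20), -213) = Mul(Add(Add(-22, Mul(-1, Mul(4, Pow(-14, 2)))), -20), -213) = Mul(Add(Add(-22, Mul(-1, Mul(4, 196))), -20), -213) = Mul(Add(Add(-22, Mul(-1, 784)), -20), -213) = Mul(Add(Add(-22, -784), -20), -213) = Mul(Add(-806, -20), -213) = Mul(-826, -213) = 175938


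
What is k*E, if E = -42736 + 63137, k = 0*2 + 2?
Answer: 40802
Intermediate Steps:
k = 2 (k = 0 + 2 = 2)
E = 20401
k*E = 2*20401 = 40802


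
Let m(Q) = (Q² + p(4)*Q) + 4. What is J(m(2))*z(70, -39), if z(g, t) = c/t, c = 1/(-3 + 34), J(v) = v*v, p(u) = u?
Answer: -256/1209 ≈ -0.21175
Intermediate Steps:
m(Q) = 4 + Q² + 4*Q (m(Q) = (Q² + 4*Q) + 4 = 4 + Q² + 4*Q)
J(v) = v²
c = 1/31 ≈ 0.032258
z(g, t) = 1/(31*t)
J(m(2))*z(70, -39) = (4 + 2² + 4*2)²*((1/31)/(-39)) = (4 + 4 + 8)²*((1/31)*(-1/39)) = 16²*(-1/1209) = 256*(-1/1209) = -256/1209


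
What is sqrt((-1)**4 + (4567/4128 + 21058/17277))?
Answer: sqrt(117454694162286)/5943288 ≈ 1.8235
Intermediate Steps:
sqrt((-1)**4 + (4567/4128 + 21058/17277)) = sqrt(1 + (4567*(1/4128) + 21058*(1/17277))) = sqrt(1 + (4567/4128 + 21058/17277)) = sqrt(1 + 55277161/23773152) = sqrt(79050313/23773152) = sqrt(117454694162286)/5943288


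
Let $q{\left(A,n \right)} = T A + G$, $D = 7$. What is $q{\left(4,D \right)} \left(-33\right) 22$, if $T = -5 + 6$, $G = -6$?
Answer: $1452$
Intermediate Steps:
$T = 1$
$q{\left(A,n \right)} = -6 + A$ ($q{\left(A,n \right)} = 1 A - 6 = A - 6 = -6 + A$)
$q{\left(4,D \right)} \left(-33\right) 22 = \left(-6 + 4\right) \left(-33\right) 22 = \left(-2\right) \left(-33\right) 22 = 66 \cdot 22 = 1452$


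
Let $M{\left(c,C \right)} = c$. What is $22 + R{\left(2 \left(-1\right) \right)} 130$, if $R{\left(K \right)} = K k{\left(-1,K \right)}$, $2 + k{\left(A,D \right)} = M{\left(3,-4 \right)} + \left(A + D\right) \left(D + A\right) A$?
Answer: $2102$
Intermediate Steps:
$k{\left(A,D \right)} = 1 + A \left(A + D\right)^{2}$ ($k{\left(A,D \right)} = -2 + \left(3 + \left(A + D\right) \left(D + A\right) A\right) = -2 + \left(3 + \left(A + D\right) \left(A + D\right) A\right) = -2 + \left(3 + \left(A + D\right)^{2} A\right) = -2 + \left(3 + A \left(A + D\right)^{2}\right) = 1 + A \left(A + D\right)^{2}$)
$R{\left(K \right)} = K \left(1 - \left(-1 + K\right)^{2}\right)$
$22 + R{\left(2 \left(-1\right) \right)} 130 = 22 + \left(2 \left(-1\right)\right)^{2} \left(2 - 2 \left(-1\right)\right) 130 = 22 + \left(-2\right)^{2} \left(2 - -2\right) 130 = 22 + 4 \left(2 + 2\right) 130 = 22 + 4 \cdot 4 \cdot 130 = 22 + 16 \cdot 130 = 22 + 2080 = 2102$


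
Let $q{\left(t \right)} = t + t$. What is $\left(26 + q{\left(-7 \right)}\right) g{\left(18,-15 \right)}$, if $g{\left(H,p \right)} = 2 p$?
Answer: $-360$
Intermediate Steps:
$q{\left(t \right)} = 2 t$
$\left(26 + q{\left(-7 \right)}\right) g{\left(18,-15 \right)} = \left(26 + 2 \left(-7\right)\right) 2 \left(-15\right) = \left(26 - 14\right) \left(-30\right) = 12 \left(-30\right) = -360$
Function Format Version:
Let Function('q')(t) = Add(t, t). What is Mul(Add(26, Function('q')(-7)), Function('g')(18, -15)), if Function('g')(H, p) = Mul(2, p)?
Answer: -360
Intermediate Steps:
Function('q')(t) = Mul(2, t)
Mul(Add(26, Function('q')(-7)), Function('g')(18, -15)) = Mul(Add(26, Mul(2, -7)), Mul(2, -15)) = Mul(Add(26, -14), -30) = Mul(12, -30) = -360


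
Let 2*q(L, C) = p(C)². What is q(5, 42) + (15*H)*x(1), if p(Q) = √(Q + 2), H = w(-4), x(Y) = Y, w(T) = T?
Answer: -38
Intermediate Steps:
H = -4
p(Q) = √(2 + Q)
q(L, C) = 1 + C/2 (q(L, C) = (√(2 + C))²/2 = (2 + C)/2 = 1 + C/2)
q(5, 42) + (15*H)*x(1) = (1 + (½)*42) + (15*(-4))*1 = (1 + 21) - 60*1 = 22 - 60 = -38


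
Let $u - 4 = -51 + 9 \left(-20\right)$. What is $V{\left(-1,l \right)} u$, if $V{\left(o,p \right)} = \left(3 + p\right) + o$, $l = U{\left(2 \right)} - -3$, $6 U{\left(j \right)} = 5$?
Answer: $- \frac{7945}{6} \approx -1324.2$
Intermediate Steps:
$U{\left(j \right)} = \frac{5}{6}$ ($U{\left(j \right)} = \frac{1}{6} \cdot 5 = \frac{5}{6}$)
$l = \frac{23}{6}$ ($l = \frac{5}{6} - -3 = \frac{5}{6} + 3 = \frac{23}{6} \approx 3.8333$)
$V{\left(o,p \right)} = 3 + o + p$
$u = -227$ ($u = 4 + \left(-51 + 9 \left(-20\right)\right) = 4 - 231 = -227$)
$V{\left(-1,l \right)} u = \left(3 - 1 + \frac{23}{6}\right) \left(-227\right) = \frac{35}{6} \left(-227\right) = - \frac{7945}{6}$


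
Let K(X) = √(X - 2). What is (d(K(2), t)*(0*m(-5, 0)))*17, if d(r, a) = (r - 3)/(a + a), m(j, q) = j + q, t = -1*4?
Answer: 0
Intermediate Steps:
K(X) = √(-2 + X)
t = -4
d(r, a) = (-3 + r)/(2*a) (d(r, a) = (-3 + r)/((2*a)) = (-3 + r)*(1/(2*a)) = (-3 + r)/(2*a))
(d(K(2), t)*(0*m(-5, 0)))*17 = (((½)*(-3 + √(-2 + 2))/(-4))*(0*(-5 + 0)))*17 = (((½)*(-¼)*(-3 + √0))*(0*(-5)))*17 = (((½)*(-¼)*(-3 + 0))*0)*17 = (((½)*(-¼)*(-3))*0)*17 = ((3/8)*0)*17 = 0*17 = 0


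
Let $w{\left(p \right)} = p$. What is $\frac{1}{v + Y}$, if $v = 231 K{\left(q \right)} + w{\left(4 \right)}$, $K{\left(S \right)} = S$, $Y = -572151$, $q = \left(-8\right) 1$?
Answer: $- \frac{1}{573995} \approx -1.7422 \cdot 10^{-6}$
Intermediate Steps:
$q = -8$
$v = -1844$ ($v = 231 \left(-8\right) + 4 = -1848 + 4 = -1844$)
$\frac{1}{v + Y} = \frac{1}{-1844 - 572151} = \frac{1}{-573995} = - \frac{1}{573995}$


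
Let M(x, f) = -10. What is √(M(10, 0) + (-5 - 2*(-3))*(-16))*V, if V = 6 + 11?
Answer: 17*I*√26 ≈ 86.683*I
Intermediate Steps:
V = 17
√(M(10, 0) + (-5 - 2*(-3))*(-16))*V = √(-10 + (-5 - 2*(-3))*(-16))*17 = √(-10 + (-5 + 6)*(-16))*17 = √(-10 + 1*(-16))*17 = √(-10 - 16)*17 = √(-26)*17 = (I*√26)*17 = 17*I*√26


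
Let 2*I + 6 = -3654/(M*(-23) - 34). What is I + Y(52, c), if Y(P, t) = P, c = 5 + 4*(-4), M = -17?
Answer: 746/17 ≈ 43.882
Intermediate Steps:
c = -11 (c = 5 - 16 = -11)
I = -138/17 (I = -3 + (-3654/(-17*(-23) - 34))/2 = -3 + (-3654/(391 - 34))/2 = -3 + (-3654/357)/2 = -3 + (-3654*1/357)/2 = -3 + (½)*(-174/17) = -3 - 87/17 = -138/17 ≈ -8.1176)
I + Y(52, c) = -138/17 + 52 = 746/17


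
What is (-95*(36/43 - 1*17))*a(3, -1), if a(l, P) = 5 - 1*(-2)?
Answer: 462175/43 ≈ 10748.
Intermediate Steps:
a(l, P) = 7 (a(l, P) = 5 + 2 = 7)
(-95*(36/43 - 1*17))*a(3, -1) = -95*(36/43 - 1*17)*7 = -95*(36*(1/43) - 17)*7 = -95*(36/43 - 17)*7 = -95*(-695/43)*7 = (66025/43)*7 = 462175/43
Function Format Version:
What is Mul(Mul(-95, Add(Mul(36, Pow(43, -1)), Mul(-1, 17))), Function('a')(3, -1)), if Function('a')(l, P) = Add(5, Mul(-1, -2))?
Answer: Rational(462175, 43) ≈ 10748.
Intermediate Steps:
Function('a')(l, P) = 7 (Function('a')(l, P) = Add(5, 2) = 7)
Mul(Mul(-95, Add(Mul(36, Pow(43, -1)), Mul(-1, 17))), Function('a')(3, -1)) = Mul(Mul(-95, Add(Mul(36, Pow(43, -1)), Mul(-1, 17))), 7) = Mul(Mul(-95, Add(Mul(36, Rational(1, 43)), -17)), 7) = Mul(Mul(-95, Add(Rational(36, 43), -17)), 7) = Mul(Mul(-95, Rational(-695, 43)), 7) = Mul(Rational(66025, 43), 7) = Rational(462175, 43)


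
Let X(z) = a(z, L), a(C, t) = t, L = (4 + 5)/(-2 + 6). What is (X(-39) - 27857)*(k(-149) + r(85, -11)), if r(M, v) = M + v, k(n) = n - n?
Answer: -4122503/2 ≈ -2.0613e+6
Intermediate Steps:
k(n) = 0
L = 9/4 ≈ 2.2500
X(z) = 9/4
(X(-39) - 27857)*(k(-149) + r(85, -11)) = (9/4 - 27857)*(0 + (85 - 11)) = -111419*(0 + 74)/4 = -111419/4*74 = -4122503/2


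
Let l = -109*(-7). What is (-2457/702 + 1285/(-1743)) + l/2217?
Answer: -10029163/2576154 ≈ -3.8931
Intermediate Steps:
l = 763
(-2457/702 + 1285/(-1743)) + l/2217 = (-2457/702 + 1285/(-1743)) + 763/2217 = (-2457*1/702 + 1285*(-1/1743)) + 763*(1/2217) = (-7/2 - 1285/1743) + 763/2217 = -14771/3486 + 763/2217 = -10029163/2576154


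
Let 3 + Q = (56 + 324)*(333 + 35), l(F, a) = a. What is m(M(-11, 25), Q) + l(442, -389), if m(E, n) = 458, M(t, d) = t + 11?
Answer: 69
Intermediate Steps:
M(t, d) = 11 + t
Q = 139837 (Q = -3 + (56 + 324)*(333 + 35) = -3 + 380*368 = -3 + 139840 = 139837)
m(M(-11, 25), Q) + l(442, -389) = 458 - 389 = 69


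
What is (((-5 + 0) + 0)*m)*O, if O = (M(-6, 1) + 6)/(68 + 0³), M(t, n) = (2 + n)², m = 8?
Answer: -150/17 ≈ -8.8235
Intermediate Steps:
O = 15/68 (O = ((2 + 1)² + 6)/(68 + 0³) = (3² + 6)/(68 + 0) = (9 + 6)/68 = 15*(1/68) = 15/68 ≈ 0.22059)
(((-5 + 0) + 0)*m)*O = (((-5 + 0) + 0)*8)*(15/68) = ((-5 + 0)*8)*(15/68) = -5*8*(15/68) = -40*15/68 = -150/17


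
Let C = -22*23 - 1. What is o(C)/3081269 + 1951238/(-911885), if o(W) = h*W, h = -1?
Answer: -6011826835327/2809762982065 ≈ -2.1396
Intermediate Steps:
C = -507 (C = -506 - 1 = -507)
o(W) = -W
o(C)/3081269 + 1951238/(-911885) = -1*(-507)/3081269 + 1951238/(-911885) = 507*(1/3081269) + 1951238*(-1/911885) = 507/3081269 - 1951238/911885 = -6011826835327/2809762982065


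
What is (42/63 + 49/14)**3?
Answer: 15625/216 ≈ 72.338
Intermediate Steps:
(42/63 + 49/14)**3 = (42*(1/63) + 49*(1/14))**3 = (2/3 + 7/2)**3 = (25/6)**3 = 15625/216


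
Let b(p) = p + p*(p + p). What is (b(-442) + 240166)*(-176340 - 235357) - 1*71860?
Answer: -259555268904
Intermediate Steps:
b(p) = p + 2*p**2 (b(p) = p + p*(2*p) = p + 2*p**2)
(b(-442) + 240166)*(-176340 - 235357) - 1*71860 = (-442*(1 + 2*(-442)) + 240166)*(-176340 - 235357) - 1*71860 = (-442*(1 - 884) + 240166)*(-411697) - 71860 = (-442*(-883) + 240166)*(-411697) - 71860 = (390286 + 240166)*(-411697) - 71860 = 630452*(-411697) - 71860 = -259555197044 - 71860 = -259555268904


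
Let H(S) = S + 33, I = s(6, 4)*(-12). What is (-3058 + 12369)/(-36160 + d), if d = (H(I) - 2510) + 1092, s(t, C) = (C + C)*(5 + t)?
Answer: -9311/38601 ≈ -0.24121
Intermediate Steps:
s(t, C) = 2*C*(5 + t) (s(t, C) = (2*C)*(5 + t) = 2*C*(5 + t))
I = -1056 (I = (2*4*(5 + 6))*(-12) = (2*4*11)*(-12) = 88*(-12) = -1056)
H(S) = 33 + S
d = -2441 (d = ((33 - 1056) - 2510) + 1092 = (-1023 - 2510) + 1092 = -3533 + 1092 = -2441)
(-3058 + 12369)/(-36160 + d) = (-3058 + 12369)/(-36160 - 2441) = 9311/(-38601) = 9311*(-1/38601) = -9311/38601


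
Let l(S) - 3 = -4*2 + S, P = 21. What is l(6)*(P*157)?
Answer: 3297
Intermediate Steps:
l(S) = -5 + S (l(S) = 3 + (-4*2 + S) = 3 + (-8 + S) = -5 + S)
l(6)*(P*157) = (-5 + 6)*(21*157) = 1*3297 = 3297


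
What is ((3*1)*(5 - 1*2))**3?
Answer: 729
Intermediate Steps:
((3*1)*(5 - 1*2))**3 = (3*(5 - 2))**3 = (3*3)**3 = 9**3 = 729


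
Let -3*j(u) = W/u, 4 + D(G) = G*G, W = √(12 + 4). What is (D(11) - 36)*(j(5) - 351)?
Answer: -142263/5 ≈ -28453.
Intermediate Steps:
W = 4 (W = √16 = 4)
D(G) = -4 + G² (D(G) = -4 + G*G = -4 + G²)
j(u) = -4/(3*u)
(D(11) - 36)*(j(5) - 351) = ((-4 + 11²) - 36)*(-4/3/5 - 351) = ((-4 + 121) - 36)*(-4/3*⅕ - 351) = (117 - 36)*(-4/15 - 351) = 81*(-5269/15) = -142263/5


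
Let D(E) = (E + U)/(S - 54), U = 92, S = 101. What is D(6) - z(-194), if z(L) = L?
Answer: 9216/47 ≈ 196.09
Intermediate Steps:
D(E) = 92/47 + E/47 (D(E) = (E + 92)/(101 - 54) = (92 + E)/47 = (92 + E)*(1/47) = 92/47 + E/47)
D(6) - z(-194) = (92/47 + (1/47)*6) - 1*(-194) = (92/47 + 6/47) + 194 = 98/47 + 194 = 9216/47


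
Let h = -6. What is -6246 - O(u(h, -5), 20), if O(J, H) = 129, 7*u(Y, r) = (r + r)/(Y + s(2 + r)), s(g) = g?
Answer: -6375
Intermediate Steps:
u(Y, r) = 2*r/(7*(2 + Y + r)) (u(Y, r) = ((r + r)/(Y + (2 + r)))/7 = ((2*r)/(2 + Y + r))/7 = (2*r/(2 + Y + r))/7 = 2*r/(7*(2 + Y + r)))
-6246 - O(u(h, -5), 20) = -6246 - 1*129 = -6246 - 129 = -6375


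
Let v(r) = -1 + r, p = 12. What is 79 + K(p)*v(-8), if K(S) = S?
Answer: -29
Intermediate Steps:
79 + K(p)*v(-8) = 79 + 12*(-1 - 8) = 79 + 12*(-9) = 79 - 108 = -29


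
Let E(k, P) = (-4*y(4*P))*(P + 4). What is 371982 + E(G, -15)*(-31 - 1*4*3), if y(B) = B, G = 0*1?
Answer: 485502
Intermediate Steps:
G = 0
E(k, P) = -16*P*(4 + P) (E(k, P) = (-16*P)*(P + 4) = (-16*P)*(4 + P) = -16*P*(4 + P))
371982 + E(G, -15)*(-31 - 1*4*3) = 371982 + (-16*(-15)*(4 - 15))*(-31 - 1*4*3) = 371982 + (-16*(-15)*(-11))*(-31 - 4*3) = 371982 - 2640*(-31 - 12) = 371982 - 2640*(-43) = 371982 + 113520 = 485502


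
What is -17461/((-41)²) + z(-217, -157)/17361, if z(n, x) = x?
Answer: -303404338/29183841 ≈ -10.396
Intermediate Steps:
-17461/((-41)²) + z(-217, -157)/17361 = -17461/((-41)²) - 157/17361 = -17461/1681 - 157*1/17361 = -17461*1/1681 - 157/17361 = -17461/1681 - 157/17361 = -303404338/29183841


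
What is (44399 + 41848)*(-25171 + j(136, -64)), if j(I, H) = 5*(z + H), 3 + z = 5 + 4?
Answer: -2195934867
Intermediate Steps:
z = 6 (z = -3 + (5 + 4) = -3 + 9 = 6)
j(I, H) = 30 + 5*H (j(I, H) = 5*(6 + H) = 30 + 5*H)
(44399 + 41848)*(-25171 + j(136, -64)) = (44399 + 41848)*(-25171 + (30 + 5*(-64))) = 86247*(-25171 + (30 - 320)) = 86247*(-25171 - 290) = 86247*(-25461) = -2195934867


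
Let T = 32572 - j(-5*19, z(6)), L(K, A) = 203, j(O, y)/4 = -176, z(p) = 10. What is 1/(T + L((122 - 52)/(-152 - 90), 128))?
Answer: 1/33479 ≈ 2.9869e-5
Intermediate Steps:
j(O, y) = -704 (j(O, y) = 4*(-176) = -704)
T = 33276 (T = 32572 - 1*(-704) = 32572 + 704 = 33276)
1/(T + L((122 - 52)/(-152 - 90), 128)) = 1/(33276 + 203) = 1/33479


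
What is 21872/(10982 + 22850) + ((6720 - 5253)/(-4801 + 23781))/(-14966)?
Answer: 776599291177/1201267241720 ≈ 0.64648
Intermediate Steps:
21872/(10982 + 22850) + ((6720 - 5253)/(-4801 + 23781))/(-14966) = 21872/33832 + (1467/18980)*(-1/14966) = 21872*(1/33832) + (1467*(1/18980))*(-1/14966) = 2734/4229 + (1467/18980)*(-1/14966) = 2734/4229 - 1467/284054680 = 776599291177/1201267241720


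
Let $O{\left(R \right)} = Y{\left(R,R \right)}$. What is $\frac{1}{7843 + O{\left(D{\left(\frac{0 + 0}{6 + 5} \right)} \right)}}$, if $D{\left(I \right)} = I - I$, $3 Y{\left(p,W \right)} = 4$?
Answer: $\frac{3}{23533} \approx 0.00012748$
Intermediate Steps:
$Y{\left(p,W \right)} = \frac{4}{3}$ ($Y{\left(p,W \right)} = \frac{1}{3} \cdot 4 = \frac{4}{3}$)
$D{\left(I \right)} = 0$
$O{\left(R \right)} = \frac{4}{3}$
$\frac{1}{7843 + O{\left(D{\left(\frac{0 + 0}{6 + 5} \right)} \right)}} = \frac{1}{7843 + \frac{4}{3}} = \frac{1}{\frac{23533}{3}} = \frac{3}{23533}$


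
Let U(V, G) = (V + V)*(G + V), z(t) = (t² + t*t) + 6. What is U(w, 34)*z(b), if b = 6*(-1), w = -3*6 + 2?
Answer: -44928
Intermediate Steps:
w = -16 (w = -18 + 2 = -16)
b = -6
z(t) = 6 + 2*t² (z(t) = (t² + t²) + 6 = 2*t² + 6 = 6 + 2*t²)
U(V, G) = 2*V*(G + V) (U(V, G) = (2*V)*(G + V) = 2*V*(G + V))
U(w, 34)*z(b) = (2*(-16)*(34 - 16))*(6 + 2*(-6)²) = (2*(-16)*18)*(6 + 2*36) = -576*(6 + 72) = -576*78 = -44928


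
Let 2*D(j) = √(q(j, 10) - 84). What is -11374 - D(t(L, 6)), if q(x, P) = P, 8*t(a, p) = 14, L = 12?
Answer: -11374 - I*√74/2 ≈ -11374.0 - 4.3012*I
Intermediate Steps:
t(a, p) = 7/4 (t(a, p) = (⅛)*14 = 7/4)
D(j) = I*√74/2 (D(j) = √(10 - 84)/2 = √(-74)/2 = (I*√74)/2 = I*√74/2)
-11374 - D(t(L, 6)) = -11374 - I*√74/2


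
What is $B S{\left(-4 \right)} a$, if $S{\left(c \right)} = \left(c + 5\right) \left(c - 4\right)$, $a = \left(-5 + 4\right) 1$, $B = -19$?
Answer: $-152$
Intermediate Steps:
$a = -1$ ($a = \left(-1\right) 1 = -1$)
$S{\left(c \right)} = \left(-4 + c\right) \left(5 + c\right)$ ($S{\left(c \right)} = \left(5 + c\right) \left(-4 + c\right) = \left(-4 + c\right) \left(5 + c\right)$)
$B S{\left(-4 \right)} a = - 19 \left(-20 - 4 + \left(-4\right)^{2}\right) \left(-1\right) = - 19 \left(-20 - 4 + 16\right) \left(-1\right) = \left(-19\right) \left(-8\right) \left(-1\right) = 152 \left(-1\right) = -152$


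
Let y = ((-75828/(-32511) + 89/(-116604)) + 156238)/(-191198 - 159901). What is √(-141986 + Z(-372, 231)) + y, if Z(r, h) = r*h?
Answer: -197431149542635/443661879465252 + I*√227918 ≈ -0.445 + 477.41*I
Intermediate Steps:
Z(r, h) = h*r
y = -197431149542635/443661879465252 (y = ((-75828*(-1/32511) + 89*(-1/116604)) + 156238)/(-351099) = ((25276/10837 - 89/116604) + 156238)*(-1/351099) = (2946318211/1263637548 + 156238)*(-1/351099) = (197431149542635/1263637548)*(-1/351099) = -197431149542635/443661879465252 ≈ -0.44500)
√(-141986 + Z(-372, 231)) + y = √(-141986 + 231*(-372)) - 197431149542635/443661879465252 = √(-141986 - 85932) - 197431149542635/443661879465252 = √(-227918) - 197431149542635/443661879465252 = I*√227918 - 197431149542635/443661879465252 = -197431149542635/443661879465252 + I*√227918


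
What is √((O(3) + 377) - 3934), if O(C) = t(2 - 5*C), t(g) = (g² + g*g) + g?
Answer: 4*I*√202 ≈ 56.851*I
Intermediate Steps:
t(g) = g + 2*g² (t(g) = (g² + g²) + g = 2*g² + g = g + 2*g²)
O(C) = (2 - 5*C)*(5 - 10*C) (O(C) = (2 - 5*C)*(1 + 2*(2 - 5*C)) = (2 - 5*C)*(1 + (4 - 10*C)) = (2 - 5*C)*(5 - 10*C))
√((O(3) + 377) - 3934) = √(((10 - 45*3 + 50*3²) + 377) - 3934) = √(((10 - 135 + 50*9) + 377) - 3934) = √(((10 - 135 + 450) + 377) - 3934) = √((325 + 377) - 3934) = √(702 - 3934) = √(-3232) = 4*I*√202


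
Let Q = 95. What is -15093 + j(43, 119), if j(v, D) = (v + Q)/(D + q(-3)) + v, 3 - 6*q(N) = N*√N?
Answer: 2*(-7525*√3 + 1798337*I)/(√3 - 239*I) ≈ -15049.0 - 0.0083686*I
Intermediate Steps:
q(N) = ½ - N^(3/2)/6 (q(N) = ½ - N*√N/6 = ½ - N^(3/2)/6)
j(v, D) = v + (95 + v)/(½ + D + I*√3/2) (j(v, D) = (v + 95)/(D + (½ - (-1)*I*√3/2)) + v = (95 + v)/(D + (½ - (-1)*I*√3/2)) + v = (95 + v)/(D + (½ + I*√3/2)) + v = (95 + v)/(½ + D + I*√3/2) + v = v + (95 + v)/(½ + D + I*√3/2))
-15093 + j(43, 119) = -15093 + (190 + 3*43 + 2*119*43 + I*43*√3)/(1 + 2*119 + I*√3) = -15093 + (190 + 129 + 10234 + 43*I*√3)/(1 + 238 + I*√3) = -15093 + (10553 + 43*I*√3)/(239 + I*√3)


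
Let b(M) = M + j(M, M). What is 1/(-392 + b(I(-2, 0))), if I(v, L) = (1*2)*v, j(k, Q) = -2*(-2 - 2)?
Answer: -1/388 ≈ -0.0025773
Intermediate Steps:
j(k, Q) = 8 (j(k, Q) = -2*(-4) = 8)
I(v, L) = 2*v
b(M) = 8 + M (b(M) = M + 8 = 8 + M)
1/(-392 + b(I(-2, 0))) = 1/(-392 + (8 + 2*(-2))) = 1/(-392 + (8 - 4)) = 1/(-392 + 4) = 1/(-388) = -1/388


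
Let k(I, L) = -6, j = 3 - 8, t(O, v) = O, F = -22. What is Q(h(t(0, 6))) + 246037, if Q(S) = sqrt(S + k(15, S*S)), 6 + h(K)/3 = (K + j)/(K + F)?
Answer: 246037 + 3*I*sqrt(1254)/22 ≈ 2.4604e+5 + 4.8289*I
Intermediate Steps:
j = -5
h(K) = -18 + 3*(-5 + K)/(-22 + K) (h(K) = -18 + 3*((K - 5)/(K - 22)) = -18 + 3*((-5 + K)/(-22 + K)) = -18 + 3*(-5 + K)/(-22 + K))
Q(S) = sqrt(-6 + S) (Q(S) = sqrt(S - 6) = sqrt(-6 + S))
Q(h(t(0, 6))) + 246037 = sqrt(-6 + 3*(127 - 5*0)/(-22 + 0)) + 246037 = sqrt(-6 + 3*(127 + 0)/(-22)) + 246037 = sqrt(-6 + 3*(-1/22)*127) + 246037 = sqrt(-6 - 381/22) + 246037 = sqrt(-513/22) + 246037 = 3*I*sqrt(1254)/22 + 246037 = 246037 + 3*I*sqrt(1254)/22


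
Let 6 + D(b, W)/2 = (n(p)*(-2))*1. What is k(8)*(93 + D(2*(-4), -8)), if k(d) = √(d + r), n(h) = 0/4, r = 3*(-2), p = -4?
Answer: 81*√2 ≈ 114.55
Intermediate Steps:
r = -6
n(h) = 0 (n(h) = 0*(¼) = 0)
k(d) = √(-6 + d) (k(d) = √(d - 6) = √(-6 + d))
D(b, W) = -12 (D(b, W) = -12 + 2*((0*(-2))*1) = -12 + 2*(0*1) = -12 + 2*0 = -12 + 0 = -12)
k(8)*(93 + D(2*(-4), -8)) = √(-6 + 8)*(93 - 12) = √2*81 = 81*√2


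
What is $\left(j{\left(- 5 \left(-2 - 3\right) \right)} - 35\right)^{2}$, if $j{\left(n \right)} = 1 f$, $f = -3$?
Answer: $1444$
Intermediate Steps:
$j{\left(n \right)} = -3$ ($j{\left(n \right)} = 1 \left(-3\right) = -3$)
$\left(j{\left(- 5 \left(-2 - 3\right) \right)} - 35\right)^{2} = \left(-3 - 35\right)^{2} = \left(-38\right)^{2} = 1444$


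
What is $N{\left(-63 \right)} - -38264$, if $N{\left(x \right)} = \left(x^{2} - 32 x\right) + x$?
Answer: $44186$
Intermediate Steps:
$N{\left(x \right)} = x^{2} - 31 x$
$N{\left(-63 \right)} - -38264 = - 63 \left(-31 - 63\right) - -38264 = \left(-63\right) \left(-94\right) + 38264 = 5922 + 38264 = 44186$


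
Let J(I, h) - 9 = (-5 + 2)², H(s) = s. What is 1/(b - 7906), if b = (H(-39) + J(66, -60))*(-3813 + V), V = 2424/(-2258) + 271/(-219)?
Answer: 82417/5951787348 ≈ 1.3847e-5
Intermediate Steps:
J(I, h) = 18 (J(I, h) = 9 + (-5 + 2)² = 9 + (-3)² = 9 + 9 = 18)
V = -571387/247251 (V = 2424*(-1/2258) + 271*(-1/219) = -1212/1129 - 271/219 = -571387/247251 ≈ -2.3110)
b = 6603376150/82417 (b = (-39 + 18)*(-3813 - 571387/247251) = -21*(-943339450/247251) = 6603376150/82417 ≈ 80122.)
1/(b - 7906) = 1/(6603376150/82417 - 7906) = 1/(5951787348/82417) = 82417/5951787348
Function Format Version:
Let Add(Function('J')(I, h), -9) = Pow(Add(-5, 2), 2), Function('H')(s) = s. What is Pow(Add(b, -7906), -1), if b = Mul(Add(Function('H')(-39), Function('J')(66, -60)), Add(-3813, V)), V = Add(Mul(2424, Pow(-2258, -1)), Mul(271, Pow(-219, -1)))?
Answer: Rational(82417, 5951787348) ≈ 1.3847e-5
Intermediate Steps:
Function('J')(I, h) = 18 (Function('J')(I, h) = Add(9, Pow(Add(-5, 2), 2)) = Add(9, Pow(-3, 2)) = Add(9, 9) = 18)
V = Rational(-571387, 247251) (V = Add(Mul(2424, Rational(-1, 2258)), Mul(271, Rational(-1, 219))) = Add(Rational(-1212, 1129), Rational(-271, 219)) = Rational(-571387, 247251) ≈ -2.3110)
b = Rational(6603376150, 82417) (b = Mul(Add(-39, 18), Add(-3813, Rational(-571387, 247251))) = Mul(-21, Rational(-943339450, 247251)) = Rational(6603376150, 82417) ≈ 80122.)
Pow(Add(b, -7906), -1) = Pow(Add(Rational(6603376150, 82417), -7906), -1) = Pow(Rational(5951787348, 82417), -1) = Rational(82417, 5951787348)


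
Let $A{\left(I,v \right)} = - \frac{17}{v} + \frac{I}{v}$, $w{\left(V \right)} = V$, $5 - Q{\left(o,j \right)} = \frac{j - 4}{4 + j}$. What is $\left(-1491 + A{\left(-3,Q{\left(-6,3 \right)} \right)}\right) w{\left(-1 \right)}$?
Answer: $\frac{13454}{9} \approx 1494.9$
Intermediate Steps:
$Q{\left(o,j \right)} = 5 - \frac{-4 + j}{4 + j}$ ($Q{\left(o,j \right)} = 5 - \frac{j - 4}{4 + j} = 5 - \frac{-4 + j}{4 + j}$)
$\left(-1491 + A{\left(-3,Q{\left(-6,3 \right)} \right)}\right) w{\left(-1 \right)} = \left(-1491 + \frac{-17 - 3}{4 \frac{1}{4 + 3} \left(6 + 3\right)}\right) \left(-1\right) = \left(-1491 + \frac{1}{4 \cdot \frac{1}{7} \cdot 9} \left(-20\right)\right) \left(-1\right) = \left(-1491 + \frac{1}{\frac{36}{7}} \left(-20\right)\right) \left(-1\right) = \left(-1491 + \frac{7}{36} \left(-20\right)\right) \left(-1\right) = \left(-1491 - \frac{35}{9}\right) \left(-1\right) = \left(- \frac{13454}{9}\right) \left(-1\right) = \frac{13454}{9}$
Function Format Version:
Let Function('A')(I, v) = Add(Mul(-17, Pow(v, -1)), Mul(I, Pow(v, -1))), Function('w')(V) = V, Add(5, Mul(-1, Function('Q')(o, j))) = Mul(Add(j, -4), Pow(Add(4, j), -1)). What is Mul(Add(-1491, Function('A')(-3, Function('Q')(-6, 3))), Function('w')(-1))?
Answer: Rational(13454, 9) ≈ 1494.9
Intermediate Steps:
Function('Q')(o, j) = Add(5, Mul(-1, Pow(Add(4, j), -1), Add(-4, j))) (Function('Q')(o, j) = Add(5, Mul(-1, Mul(Add(j, -4), Pow(Add(4, j), -1)))) = Add(5, Mul(-1, Mul(Add(-4, j), Pow(Add(4, j), -1)))) = Add(5, Mul(-1, Mul(Pow(Add(4, j), -1), Add(-4, j)))) = Add(5, Mul(-1, Pow(Add(4, j), -1), Add(-4, j))))
Mul(Add(-1491, Function('A')(-3, Function('Q')(-6, 3))), Function('w')(-1)) = Mul(Add(-1491, Mul(Pow(Mul(4, Pow(Add(4, 3), -1), Add(6, 3)), -1), Add(-17, -3))), -1) = Mul(Add(-1491, Mul(Pow(Mul(4, Pow(7, -1), 9), -1), -20)), -1) = Mul(Add(-1491, Mul(Pow(Mul(4, Rational(1, 7), 9), -1), -20)), -1) = Mul(Add(-1491, Mul(Pow(Rational(36, 7), -1), -20)), -1) = Mul(Add(-1491, Mul(Rational(7, 36), -20)), -1) = Mul(Add(-1491, Rational(-35, 9)), -1) = Mul(Rational(-13454, 9), -1) = Rational(13454, 9)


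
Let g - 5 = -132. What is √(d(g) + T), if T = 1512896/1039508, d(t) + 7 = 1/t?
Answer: I*√6048253184383078/33004379 ≈ 2.3564*I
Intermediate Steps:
g = -127 (g = 5 - 132 = -127)
d(t) = -7 + 1/t
T = 378224/259877 (T = 1512896*(1/1039508) = 378224/259877 ≈ 1.4554)
√(d(g) + T) = √((-7 + 1/(-127)) + 378224/259877) = √((-7 - 1/127) + 378224/259877) = √(-890/127 + 378224/259877) = √(-183256082/33004379) = I*√6048253184383078/33004379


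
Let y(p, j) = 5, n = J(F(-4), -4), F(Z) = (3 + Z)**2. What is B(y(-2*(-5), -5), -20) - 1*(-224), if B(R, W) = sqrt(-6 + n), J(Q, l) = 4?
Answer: 224 + I*sqrt(2) ≈ 224.0 + 1.4142*I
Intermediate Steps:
n = 4
B(R, W) = I*sqrt(2) (B(R, W) = sqrt(-6 + 4) = sqrt(-2) = I*sqrt(2))
B(y(-2*(-5), -5), -20) - 1*(-224) = I*sqrt(2) - 1*(-224) = I*sqrt(2) + 224 = 224 + I*sqrt(2)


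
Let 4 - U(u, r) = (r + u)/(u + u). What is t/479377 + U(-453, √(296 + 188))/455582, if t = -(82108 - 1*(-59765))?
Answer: -58557584637155/197866352367084 ≈ -0.29595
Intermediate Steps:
U(u, r) = 4 - (r + u)/(2*u) (U(u, r) = 4 - (r + u)/(u + u) = 4 - (r + u)/(2*u))
t = -141873 (t = -(82108 + 59765) = -1*141873 = -141873)
t/479377 + U(-453, √(296 + 188))/455582 = -141873/479377 + ((½)*(-√(296 + 188) + 7*(-453))/(-453))/455582 = -141873*1/479377 + ((½)*(-1/453)*(-√484 - 3171))*(1/455582) = -141873/479377 + ((½)*(-1/453)*(-1*22 - 3171))*(1/455582) = -141873/479377 + ((½)*(-1/453)*(-22 - 3171))*(1/455582) = -141873/479377 + ((½)*(-1/453)*(-3193))*(1/455582) = -141873/479377 + (3193/906)*(1/455582) = -141873/479377 + 3193/412757292 = -58557584637155/197866352367084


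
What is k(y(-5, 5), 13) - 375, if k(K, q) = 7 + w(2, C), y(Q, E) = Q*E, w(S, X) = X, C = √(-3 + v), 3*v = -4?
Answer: -368 + I*√39/3 ≈ -368.0 + 2.0817*I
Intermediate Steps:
v = -4/3 (v = (⅓)*(-4) = -4/3 ≈ -1.3333)
C = I*√39/3 (C = √(-3 - 4/3) = √(-13/3) = I*√39/3 ≈ 2.0817*I)
y(Q, E) = E*Q
k(K, q) = 7 + I*√39/3
k(y(-5, 5), 13) - 375 = (7 + I*√39/3) - 375 = -368 + I*√39/3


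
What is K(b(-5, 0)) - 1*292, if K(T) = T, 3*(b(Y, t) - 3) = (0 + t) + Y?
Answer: -872/3 ≈ -290.67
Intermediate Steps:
b(Y, t) = 3 + Y/3 + t/3 (b(Y, t) = 3 + ((0 + t) + Y)/3 = 3 + (t + Y)/3 = 3 + (Y + t)/3 = 3 + (Y/3 + t/3) = 3 + Y/3 + t/3)
K(b(-5, 0)) - 1*292 = (3 + (1/3)*(-5) + (1/3)*0) - 1*292 = (3 - 5/3 + 0) - 292 = 4/3 - 292 = -872/3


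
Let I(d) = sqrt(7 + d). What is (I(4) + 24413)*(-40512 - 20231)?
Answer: -1482918859 - 60743*sqrt(11) ≈ -1.4831e+9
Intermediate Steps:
(I(4) + 24413)*(-40512 - 20231) = (sqrt(7 + 4) + 24413)*(-40512 - 20231) = (sqrt(11) + 24413)*(-60743) = (24413 + sqrt(11))*(-60743) = -1482918859 - 60743*sqrt(11)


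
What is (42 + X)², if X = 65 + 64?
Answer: 29241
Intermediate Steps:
X = 129
(42 + X)² = (42 + 129)² = 171² = 29241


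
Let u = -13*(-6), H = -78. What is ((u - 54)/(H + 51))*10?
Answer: -80/9 ≈ -8.8889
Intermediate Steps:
u = 78
((u - 54)/(H + 51))*10 = ((78 - 54)/(-78 + 51))*10 = (24/(-27))*10 = (24*(-1/27))*10 = -8/9*10 = -80/9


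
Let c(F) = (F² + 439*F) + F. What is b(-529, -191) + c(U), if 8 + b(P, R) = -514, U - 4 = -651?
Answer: 133407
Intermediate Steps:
U = -647 (U = 4 - 651 = -647)
b(P, R) = -522 (b(P, R) = -8 - 514 = -522)
c(F) = F² + 440*F
b(-529, -191) + c(U) = -522 - 647*(440 - 647) = -522 - 647*(-207) = -522 + 133929 = 133407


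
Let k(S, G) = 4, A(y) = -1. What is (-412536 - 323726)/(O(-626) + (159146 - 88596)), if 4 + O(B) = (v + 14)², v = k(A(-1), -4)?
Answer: -368131/35435 ≈ -10.389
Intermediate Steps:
v = 4
O(B) = 320 (O(B) = -4 + (4 + 14)² = -4 + 18² = -4 + 324 = 320)
(-412536 - 323726)/(O(-626) + (159146 - 88596)) = (-412536 - 323726)/(320 + (159146 - 88596)) = -736262/(320 + 70550) = -736262/70870 = -736262*1/70870 = -368131/35435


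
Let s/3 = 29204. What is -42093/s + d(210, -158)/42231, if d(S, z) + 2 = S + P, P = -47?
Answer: -83977331/176187732 ≈ -0.47664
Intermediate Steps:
s = 87612 (s = 3*29204 = 87612)
d(S, z) = -49 + S (d(S, z) = -2 + (S - 47) = -2 + (-47 + S) = -49 + S)
-42093/s + d(210, -158)/42231 = -42093/87612 + (-49 + 210)/42231 = -42093*1/87612 + 161*(1/42231) = -14031/29204 + 23/6033 = -83977331/176187732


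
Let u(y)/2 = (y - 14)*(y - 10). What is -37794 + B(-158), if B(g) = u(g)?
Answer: 19998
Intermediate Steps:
u(y) = 2*(-14 + y)*(-10 + y) (u(y) = 2*((y - 14)*(y - 10)) = 2*((-14 + y)*(-10 + y)) = 2*(-14 + y)*(-10 + y))
B(g) = 280 - 48*g + 2*g**2
-37794 + B(-158) = -37794 + (280 - 48*(-158) + 2*(-158)**2) = -37794 + (280 + 7584 + 2*24964) = -37794 + (280 + 7584 + 49928) = -37794 + 57792 = 19998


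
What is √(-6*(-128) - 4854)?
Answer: 3*I*√454 ≈ 63.922*I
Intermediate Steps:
√(-6*(-128) - 4854) = √(768 - 4854) = √(-4086) = 3*I*√454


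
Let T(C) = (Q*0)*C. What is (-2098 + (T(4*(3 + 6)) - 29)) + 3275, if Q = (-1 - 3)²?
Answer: 1148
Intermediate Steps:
Q = 16 (Q = (-4)² = 16)
T(C) = 0 (T(C) = (16*0)*C = 0*C = 0)
(-2098 + (T(4*(3 + 6)) - 29)) + 3275 = (-2098 + (0 - 29)) + 3275 = (-2098 - 29) + 3275 = -2127 + 3275 = 1148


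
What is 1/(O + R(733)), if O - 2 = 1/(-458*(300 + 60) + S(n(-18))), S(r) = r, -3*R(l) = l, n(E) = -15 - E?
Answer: -54959/13318398 ≈ -0.0041265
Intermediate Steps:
R(l) = -l/3
O = 329753/164877 (O = 2 + 1/(-458*(300 + 60) + (-15 - 1*(-18))) = 2 + 1/(-458*360 + (-15 + 18)) = 2 + 1/(-164880 + 3) = 2 + 1/(-164877) = 2 - 1/164877 = 329753/164877 ≈ 2.0000)
1/(O + R(733)) = 1/(329753/164877 - ⅓*733) = 1/(329753/164877 - 733/3) = 1/(-13318398/54959) = -54959/13318398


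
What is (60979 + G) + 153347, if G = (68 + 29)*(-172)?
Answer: 197642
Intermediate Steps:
G = -16684 (G = 97*(-172) = -16684)
(60979 + G) + 153347 = (60979 - 16684) + 153347 = 44295 + 153347 = 197642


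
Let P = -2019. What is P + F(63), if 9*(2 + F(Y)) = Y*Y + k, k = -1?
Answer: -14221/9 ≈ -1580.1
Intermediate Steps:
F(Y) = -19/9 + Y²/9 (F(Y) = -2 + (Y*Y - 1)/9 = -2 + (Y² - 1)/9 = -2 + (-1 + Y²)/9 = -2 + (-⅑ + Y²/9) = -19/9 + Y²/9)
P + F(63) = -2019 + (-19/9 + (⅑)*63²) = -2019 + (-19/9 + (⅑)*3969) = -2019 + (-19/9 + 441) = -2019 + 3950/9 = -14221/9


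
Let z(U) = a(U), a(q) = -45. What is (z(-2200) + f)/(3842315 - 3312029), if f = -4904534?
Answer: -4904579/530286 ≈ -9.2489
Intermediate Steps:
z(U) = -45
(z(-2200) + f)/(3842315 - 3312029) = (-45 - 4904534)/(3842315 - 3312029) = -4904579/530286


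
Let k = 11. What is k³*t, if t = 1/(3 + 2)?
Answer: 1331/5 ≈ 266.20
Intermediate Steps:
t = ⅕ (t = 1/5 = ⅕ ≈ 0.20000)
k³*t = 11³*(⅕) = 1331*(⅕) = 1331/5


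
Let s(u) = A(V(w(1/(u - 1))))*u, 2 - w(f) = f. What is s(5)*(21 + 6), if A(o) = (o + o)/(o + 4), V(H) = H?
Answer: 1890/23 ≈ 82.174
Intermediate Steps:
w(f) = 2 - f
A(o) = 2*o/(4 + o) (A(o) = (2*o)/(4 + o) = 2*o/(4 + o))
s(u) = 2*u*(2 - 1/(-1 + u))/(6 - 1/(-1 + u)) (s(u) = (2*(2 - 1/(u - 1))/(4 + (2 - 1/(u - 1))))*u = (2*(2 - 1/(-1 + u))/(4 + (2 - 1/(-1 + u))))*u = (2*(2 - 1/(-1 + u))/(6 - 1/(-1 + u)))*u = 2*u*(2 - 1/(-1 + u))/(6 - 1/(-1 + u)))
s(5)*(21 + 6) = (2*5*(-3 + 2*5)/(-7 + 6*5))*(21 + 6) = (2*5*(-3 + 10)/(-7 + 30))*27 = (2*5*7/23)*27 = (2*5*(1/23)*7)*27 = (70/23)*27 = 1890/23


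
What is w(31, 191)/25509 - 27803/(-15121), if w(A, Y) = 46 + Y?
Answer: 237603468/128573863 ≈ 1.8480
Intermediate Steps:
w(31, 191)/25509 - 27803/(-15121) = (46 + 191)/25509 - 27803/(-15121) = 237*(1/25509) - 27803*(-1/15121) = 79/8503 + 27803/15121 = 237603468/128573863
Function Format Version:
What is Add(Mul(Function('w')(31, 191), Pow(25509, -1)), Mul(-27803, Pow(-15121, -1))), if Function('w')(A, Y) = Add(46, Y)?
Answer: Rational(237603468, 128573863) ≈ 1.8480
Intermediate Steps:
Add(Mul(Function('w')(31, 191), Pow(25509, -1)), Mul(-27803, Pow(-15121, -1))) = Add(Mul(Add(46, 191), Pow(25509, -1)), Mul(-27803, Pow(-15121, -1))) = Add(Mul(237, Rational(1, 25509)), Mul(-27803, Rational(-1, 15121))) = Add(Rational(79, 8503), Rational(27803, 15121)) = Rational(237603468, 128573863)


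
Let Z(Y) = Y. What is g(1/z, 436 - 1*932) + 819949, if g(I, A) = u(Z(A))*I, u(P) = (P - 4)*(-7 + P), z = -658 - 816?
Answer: 604176663/737 ≈ 8.1978e+5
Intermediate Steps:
z = -1474
u(P) = (-7 + P)*(-4 + P) (u(P) = (-4 + P)*(-7 + P) = (-7 + P)*(-4 + P))
g(I, A) = I*(28 + A² - 11*A) (g(I, A) = (28 + A² - 11*A)*I = I*(28 + A² - 11*A))
g(1/z, 436 - 1*932) + 819949 = (28 + (436 - 1*932)² - 11*(436 - 1*932))/(-1474) + 819949 = -(28 + (436 - 932)² - 11*(436 - 932))/1474 + 819949 = -(28 + (-496)² - 11*(-496))/1474 + 819949 = -(28 + 246016 + 5456)/1474 + 819949 = -1/1474*251500 + 819949 = -125750/737 + 819949 = 604176663/737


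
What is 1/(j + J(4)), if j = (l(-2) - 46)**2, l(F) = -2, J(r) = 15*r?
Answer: 1/2364 ≈ 0.00042301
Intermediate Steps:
j = 2304 (j = (-2 - 46)**2 = (-48)**2 = 2304)
1/(j + J(4)) = 1/(2304 + 15*4) = 1/(2304 + 60) = 1/2364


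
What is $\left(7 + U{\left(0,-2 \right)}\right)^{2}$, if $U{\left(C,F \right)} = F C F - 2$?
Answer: $25$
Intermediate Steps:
$U{\left(C,F \right)} = -2 + C F^{2}$ ($U{\left(C,F \right)} = C F F - 2 = C F^{2} - 2 = -2 + C F^{2}$)
$\left(7 + U{\left(0,-2 \right)}\right)^{2} = \left(7 - \left(2 + 0 \left(-2\right)^{2}\right)\right)^{2} = \left(7 + \left(-2 + 0 \cdot 4\right)\right)^{2} = \left(7 + \left(-2 + 0\right)\right)^{2} = \left(7 - 2\right)^{2} = 5^{2} = 25$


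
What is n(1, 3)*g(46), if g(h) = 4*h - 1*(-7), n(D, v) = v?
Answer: 573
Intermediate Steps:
g(h) = 7 + 4*h (g(h) = 4*h + 7 = 7 + 4*h)
n(1, 3)*g(46) = 3*(7 + 4*46) = 3*(7 + 184) = 3*191 = 573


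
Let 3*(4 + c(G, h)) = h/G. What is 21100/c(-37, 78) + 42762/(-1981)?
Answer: -777003644/172347 ≈ -4508.4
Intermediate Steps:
c(G, h) = -4 + h/(3*G) (c(G, h) = -4 + (h/G)/3 = -4 + h/(3*G))
21100/c(-37, 78) + 42762/(-1981) = 21100/(-4 + (⅓)*78/(-37)) + 42762/(-1981) = 21100/(-4 + (⅓)*78*(-1/37)) + 42762*(-1/1981) = 21100/(-4 - 26/37) - 42762/1981 = 21100/(-174/37) - 42762/1981 = 21100*(-37/174) - 42762/1981 = -390350/87 - 42762/1981 = -777003644/172347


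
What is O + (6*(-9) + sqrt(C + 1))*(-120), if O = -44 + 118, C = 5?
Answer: 6554 - 120*sqrt(6) ≈ 6260.1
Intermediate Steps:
O = 74
O + (6*(-9) + sqrt(C + 1))*(-120) = 74 + (6*(-9) + sqrt(5 + 1))*(-120) = 74 + (-54 + sqrt(6))*(-120) = 74 + (6480 - 120*sqrt(6)) = 6554 - 120*sqrt(6)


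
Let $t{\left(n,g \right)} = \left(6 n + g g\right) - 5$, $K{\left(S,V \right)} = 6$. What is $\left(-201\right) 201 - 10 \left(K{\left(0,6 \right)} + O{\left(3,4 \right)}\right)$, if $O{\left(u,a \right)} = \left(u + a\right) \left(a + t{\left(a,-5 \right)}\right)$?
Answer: $-43821$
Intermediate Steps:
$t{\left(n,g \right)} = -5 + g^{2} + 6 n$ ($t{\left(n,g \right)} = \left(6 n + g^{2}\right) - 5 = \left(g^{2} + 6 n\right) - 5 = -5 + g^{2} + 6 n$)
$O{\left(u,a \right)} = \left(20 + 7 a\right) \left(a + u\right)$ ($O{\left(u,a \right)} = \left(u + a\right) \left(a + \left(-5 + \left(-5\right)^{2} + 6 a\right)\right) = \left(a + u\right) \left(a + \left(-5 + 25 + 6 a\right)\right) = \left(a + u\right) \left(a + \left(20 + 6 a\right)\right) = \left(a + u\right) \left(20 + 7 a\right) = \left(20 + 7 a\right) \left(a + u\right)$)
$\left(-201\right) 201 - 10 \left(K{\left(0,6 \right)} + O{\left(3,4 \right)}\right) = \left(-201\right) 201 - 10 \left(6 + \left(7 \cdot 4^{2} + 20 \cdot 4 + 20 \cdot 3 + 7 \cdot 4 \cdot 3\right)\right) = -40401 - 10 \left(6 + \left(7 \cdot 16 + 80 + 60 + 84\right)\right) = -40401 - 10 \left(6 + \left(112 + 80 + 60 + 84\right)\right) = -40401 - 10 \left(6 + 336\right) = -40401 - 3420 = -43821$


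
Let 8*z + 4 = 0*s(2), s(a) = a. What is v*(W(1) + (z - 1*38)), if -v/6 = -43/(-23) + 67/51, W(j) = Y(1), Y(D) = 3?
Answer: 265114/391 ≈ 678.04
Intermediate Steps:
W(j) = 3
z = -½ (z = -½ + (0*2)/8 = -½ + (⅛)*0 = -½ + 0 = -½ ≈ -0.50000)
v = -7468/391 (v = -6*(-43/(-23) + 67/51) = -6*(-43*(-1/23) + 67*(1/51)) = -6*(43/23 + 67/51) = -6*3734/1173 = -7468/391 ≈ -19.100)
v*(W(1) + (z - 1*38)) = -7468*(3 + (-½ - 1*38))/391 = -7468*(3 + (-½ - 38))/391 = -7468*(3 - 77/2)/391 = -7468/391*(-71/2) = 265114/391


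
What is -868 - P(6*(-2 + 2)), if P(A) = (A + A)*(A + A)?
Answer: -868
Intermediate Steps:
P(A) = 4*A² (P(A) = (2*A)*(2*A) = 4*A²)
-868 - P(6*(-2 + 2)) = -868 - 4*(6*(-2 + 2))² = -868 - 4*(6*0)² = -868 - 4*0² = -868 - 4*0 = -868 - 1*0 = -868 + 0 = -868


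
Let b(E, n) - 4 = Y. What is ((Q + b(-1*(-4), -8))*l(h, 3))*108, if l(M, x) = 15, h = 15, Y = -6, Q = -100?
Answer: -165240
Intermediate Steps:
b(E, n) = -2 (b(E, n) = 4 - 6 = -2)
((Q + b(-1*(-4), -8))*l(h, 3))*108 = ((-100 - 2)*15)*108 = -102*15*108 = -1530*108 = -165240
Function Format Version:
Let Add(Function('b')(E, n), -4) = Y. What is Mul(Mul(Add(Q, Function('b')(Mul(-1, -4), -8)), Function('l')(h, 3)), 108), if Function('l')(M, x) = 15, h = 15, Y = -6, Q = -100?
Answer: -165240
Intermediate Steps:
Function('b')(E, n) = -2 (Function('b')(E, n) = Add(4, -6) = -2)
Mul(Mul(Add(Q, Function('b')(Mul(-1, -4), -8)), Function('l')(h, 3)), 108) = Mul(Mul(Add(-100, -2), 15), 108) = Mul(Mul(-102, 15), 108) = Mul(-1530, 108) = -165240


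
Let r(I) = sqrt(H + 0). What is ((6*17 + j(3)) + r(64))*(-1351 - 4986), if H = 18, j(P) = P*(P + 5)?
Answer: -798462 - 19011*sqrt(2) ≈ -8.2535e+5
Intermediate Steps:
j(P) = P*(5 + P)
r(I) = 3*sqrt(2) (r(I) = sqrt(18 + 0) = sqrt(18) = 3*sqrt(2))
((6*17 + j(3)) + r(64))*(-1351 - 4986) = ((6*17 + 3*(5 + 3)) + 3*sqrt(2))*(-1351 - 4986) = ((102 + 3*8) + 3*sqrt(2))*(-6337) = ((102 + 24) + 3*sqrt(2))*(-6337) = (126 + 3*sqrt(2))*(-6337) = -798462 - 19011*sqrt(2)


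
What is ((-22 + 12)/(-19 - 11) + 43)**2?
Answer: 16900/9 ≈ 1877.8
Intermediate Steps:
((-22 + 12)/(-19 - 11) + 43)**2 = (-10/(-30) + 43)**2 = (-10*(-1/30) + 43)**2 = (1/3 + 43)**2 = (130/3)**2 = 16900/9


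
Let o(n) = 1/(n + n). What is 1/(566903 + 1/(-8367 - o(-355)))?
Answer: 5940569/3367726387097 ≈ 1.7640e-6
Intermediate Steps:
o(n) = 1/(2*n)
1/(566903 + 1/(-8367 - o(-355))) = 1/(566903 + 1/(-8367 - 1/(2*(-355)))) = 1/(566903 + 1/(-8367 - (-1)/(2*355))) = 1/(566903 + 1/(-8367 - 1*(-1/710))) = 1/(566903 + 1/(-8367 + 1/710)) = 1/(566903 + 1/(-5940569/710)) = 1/(566903 - 710/5940569) = 1/(3367726387097/5940569) = 5940569/3367726387097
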